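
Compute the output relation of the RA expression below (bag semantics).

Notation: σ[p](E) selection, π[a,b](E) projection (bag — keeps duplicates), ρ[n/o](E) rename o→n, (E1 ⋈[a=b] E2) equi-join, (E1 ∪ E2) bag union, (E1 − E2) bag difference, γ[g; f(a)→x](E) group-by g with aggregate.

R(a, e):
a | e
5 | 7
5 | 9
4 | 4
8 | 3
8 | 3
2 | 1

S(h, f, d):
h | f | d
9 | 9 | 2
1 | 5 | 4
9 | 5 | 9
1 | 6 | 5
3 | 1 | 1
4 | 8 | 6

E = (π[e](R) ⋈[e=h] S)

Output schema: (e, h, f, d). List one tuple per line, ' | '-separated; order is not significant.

Subexpression sizes:
  R → 6
  π[e](R) → 6
  S → 6
  (π[e](R) ⋈[e=h] S) → 7

== RESULT ==
e | h | f | d
1 | 1 | 5 | 4
1 | 1 | 6 | 5
3 | 3 | 1 | 1
3 | 3 | 1 | 1
4 | 4 | 8 | 6
9 | 9 | 5 | 9
9 | 9 | 9 | 2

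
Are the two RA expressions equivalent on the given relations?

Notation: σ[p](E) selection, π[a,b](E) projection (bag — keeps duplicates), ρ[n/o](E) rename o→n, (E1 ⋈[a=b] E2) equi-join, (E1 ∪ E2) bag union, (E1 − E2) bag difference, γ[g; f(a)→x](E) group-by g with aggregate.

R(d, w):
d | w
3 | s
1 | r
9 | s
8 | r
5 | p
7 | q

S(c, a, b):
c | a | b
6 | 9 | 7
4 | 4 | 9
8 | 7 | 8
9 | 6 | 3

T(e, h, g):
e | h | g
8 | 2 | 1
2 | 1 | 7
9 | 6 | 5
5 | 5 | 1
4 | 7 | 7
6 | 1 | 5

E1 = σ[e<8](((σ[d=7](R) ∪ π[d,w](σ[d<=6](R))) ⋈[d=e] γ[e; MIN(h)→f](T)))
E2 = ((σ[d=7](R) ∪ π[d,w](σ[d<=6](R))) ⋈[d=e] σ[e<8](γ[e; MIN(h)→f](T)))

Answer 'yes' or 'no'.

E1 row counts bottom-up:
  R → 6
  σ[d=7](R) → 1
  R → 6
  σ[d<=6](R) → 3
  π[d,w](σ[d<=6](R)) → 3
  (σ[d=7](R) ∪ π[d,w](σ[d<=6](R))) → 4
  T → 6
  γ[e; MIN(h)→f](T) → 6
  ((σ[d=7](R) ∪ π[d,w](σ[d<=6](R))) ⋈[d=e] γ[e; MIN(h)→f](T)) → 1
  σ[e<8](((σ[d=7](R) ∪ π[d,w](σ[d<=6](R))) ⋈[d=e] γ[e; MIN(h)→f](T))) → 1
E2 row counts bottom-up:
  R → 6
  σ[d=7](R) → 1
  R → 6
  σ[d<=6](R) → 3
  π[d,w](σ[d<=6](R)) → 3
  (σ[d=7](R) ∪ π[d,w](σ[d<=6](R))) → 4
  T → 6
  γ[e; MIN(h)→f](T) → 6
  σ[e<8](γ[e; MIN(h)→f](T)) → 4
  ((σ[d=7](R) ∪ π[d,w](σ[d<=6](R))) ⋈[d=e] σ[e<8](γ[e; MIN(h)→f](T))) → 1

E1 and E2 produce the same multiset:
d | w | e | f
5 | p | 5 | 5

yes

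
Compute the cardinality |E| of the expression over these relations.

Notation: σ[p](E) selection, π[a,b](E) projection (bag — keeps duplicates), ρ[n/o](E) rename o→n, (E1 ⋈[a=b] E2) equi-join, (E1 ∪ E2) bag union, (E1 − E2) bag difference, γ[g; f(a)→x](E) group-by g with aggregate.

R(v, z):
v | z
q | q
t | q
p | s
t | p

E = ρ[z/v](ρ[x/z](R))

Subexpression sizes:
  R → 4
  ρ[x/z](R) → 4
  ρ[z/v](ρ[x/z](R)) → 4

|E| = 4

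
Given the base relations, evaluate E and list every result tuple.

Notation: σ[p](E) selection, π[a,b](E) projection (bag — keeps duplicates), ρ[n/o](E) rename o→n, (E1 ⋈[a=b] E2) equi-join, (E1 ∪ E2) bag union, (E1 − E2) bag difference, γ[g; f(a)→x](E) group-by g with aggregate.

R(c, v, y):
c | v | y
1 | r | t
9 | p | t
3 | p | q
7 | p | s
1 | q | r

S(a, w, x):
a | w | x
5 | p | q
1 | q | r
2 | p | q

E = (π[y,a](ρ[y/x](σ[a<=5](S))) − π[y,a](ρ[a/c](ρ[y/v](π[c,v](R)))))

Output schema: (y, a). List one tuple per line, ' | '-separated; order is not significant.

Per-node cardinality:
  S → 3
  σ[a<=5](S) → 3
  ρ[y/x](σ[a<=5](S)) → 3
  π[y,a](ρ[y/x](σ[a<=5](S))) → 3
  R → 5
  π[c,v](R) → 5
  ρ[y/v](π[c,v](R)) → 5
  ρ[a/c](ρ[y/v](π[c,v](R))) → 5
  π[y,a](ρ[a/c](ρ[y/v](π[c,v](R)))) → 5
  (π[y,a](ρ[y/x](σ[a<=5](S))) − π[y,a](ρ[a/c](ρ[y/v](π[c,v](R))))) → 2

== RESULT ==
y | a
q | 2
q | 5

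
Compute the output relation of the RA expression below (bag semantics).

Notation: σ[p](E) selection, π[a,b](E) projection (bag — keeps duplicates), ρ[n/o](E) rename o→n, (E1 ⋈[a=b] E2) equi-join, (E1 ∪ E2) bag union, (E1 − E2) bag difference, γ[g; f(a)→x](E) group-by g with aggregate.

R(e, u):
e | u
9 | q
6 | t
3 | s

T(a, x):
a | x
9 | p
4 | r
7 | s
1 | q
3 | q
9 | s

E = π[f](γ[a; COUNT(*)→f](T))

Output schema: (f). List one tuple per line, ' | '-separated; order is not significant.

Subexpression sizes:
  T → 6
  γ[a; COUNT(*)→f](T) → 5
  π[f](γ[a; COUNT(*)→f](T)) → 5

== RESULT ==
f
1
1
1
1
2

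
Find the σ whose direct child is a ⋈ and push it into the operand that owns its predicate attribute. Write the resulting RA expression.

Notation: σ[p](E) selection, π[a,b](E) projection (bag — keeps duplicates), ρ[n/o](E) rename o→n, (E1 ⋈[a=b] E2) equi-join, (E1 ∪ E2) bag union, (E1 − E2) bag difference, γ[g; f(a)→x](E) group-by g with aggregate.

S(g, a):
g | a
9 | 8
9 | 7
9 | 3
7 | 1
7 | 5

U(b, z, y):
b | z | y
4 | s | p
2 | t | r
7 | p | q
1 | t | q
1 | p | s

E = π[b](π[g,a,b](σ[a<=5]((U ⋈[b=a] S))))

σ filters on a, owned by the right side.
E' = π[b](π[g,a,b]((U ⋈[b=a] σ[a<=5](S))))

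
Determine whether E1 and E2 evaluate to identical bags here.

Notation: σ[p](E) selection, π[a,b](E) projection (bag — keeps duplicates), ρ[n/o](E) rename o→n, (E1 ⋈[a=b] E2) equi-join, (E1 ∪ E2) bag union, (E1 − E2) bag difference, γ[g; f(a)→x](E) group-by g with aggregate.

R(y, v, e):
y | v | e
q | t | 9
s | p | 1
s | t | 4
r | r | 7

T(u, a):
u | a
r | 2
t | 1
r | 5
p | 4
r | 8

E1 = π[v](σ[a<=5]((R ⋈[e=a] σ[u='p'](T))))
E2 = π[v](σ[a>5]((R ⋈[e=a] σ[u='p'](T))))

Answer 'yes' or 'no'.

E1 per-node cardinality:
  R → 4
  T → 5
  σ[u='p'](T) → 1
  (R ⋈[e=a] σ[u='p'](T)) → 1
  σ[a<=5]((R ⋈[e=a] σ[u='p'](T))) → 1
  π[v](σ[a<=5]((R ⋈[e=a] σ[u='p'](T)))) → 1
E2 per-node cardinality:
  R → 4
  T → 5
  σ[u='p'](T) → 1
  (R ⋈[e=a] σ[u='p'](T)) → 1
  σ[a>5]((R ⋈[e=a] σ[u='p'](T))) → 0
  π[v](σ[a>5]((R ⋈[e=a] σ[u='p'](T)))) → 0

E1 result:
v
t
E2 result:
v
(0 rows)
Witness: ('t',) appears 1× in E1 but 0× in E2.

no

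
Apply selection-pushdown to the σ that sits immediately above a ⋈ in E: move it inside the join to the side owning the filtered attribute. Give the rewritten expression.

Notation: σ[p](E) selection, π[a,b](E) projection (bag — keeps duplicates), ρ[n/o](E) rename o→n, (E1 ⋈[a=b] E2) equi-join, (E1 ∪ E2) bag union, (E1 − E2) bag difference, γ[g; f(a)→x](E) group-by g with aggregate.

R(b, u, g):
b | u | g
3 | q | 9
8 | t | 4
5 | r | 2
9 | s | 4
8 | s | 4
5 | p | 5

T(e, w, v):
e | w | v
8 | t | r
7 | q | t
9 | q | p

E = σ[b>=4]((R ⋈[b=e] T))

σ filters on b, owned by the left side.
E' = (σ[b>=4](R) ⋈[b=e] T)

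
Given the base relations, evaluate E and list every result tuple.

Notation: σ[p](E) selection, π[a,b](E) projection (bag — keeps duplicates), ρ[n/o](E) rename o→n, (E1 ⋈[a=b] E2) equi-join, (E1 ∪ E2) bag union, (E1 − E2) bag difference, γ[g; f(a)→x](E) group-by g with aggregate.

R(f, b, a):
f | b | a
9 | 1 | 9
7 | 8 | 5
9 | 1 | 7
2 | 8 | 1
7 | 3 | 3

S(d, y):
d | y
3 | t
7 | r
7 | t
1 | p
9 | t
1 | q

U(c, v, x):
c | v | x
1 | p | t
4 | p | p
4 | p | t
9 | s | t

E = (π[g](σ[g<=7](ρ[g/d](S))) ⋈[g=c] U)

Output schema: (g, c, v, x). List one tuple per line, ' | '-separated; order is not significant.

Per-node cardinality:
  S → 6
  ρ[g/d](S) → 6
  σ[g<=7](ρ[g/d](S)) → 5
  π[g](σ[g<=7](ρ[g/d](S))) → 5
  U → 4
  (π[g](σ[g<=7](ρ[g/d](S))) ⋈[g=c] U) → 2

== RESULT ==
g | c | v | x
1 | 1 | p | t
1 | 1 | p | t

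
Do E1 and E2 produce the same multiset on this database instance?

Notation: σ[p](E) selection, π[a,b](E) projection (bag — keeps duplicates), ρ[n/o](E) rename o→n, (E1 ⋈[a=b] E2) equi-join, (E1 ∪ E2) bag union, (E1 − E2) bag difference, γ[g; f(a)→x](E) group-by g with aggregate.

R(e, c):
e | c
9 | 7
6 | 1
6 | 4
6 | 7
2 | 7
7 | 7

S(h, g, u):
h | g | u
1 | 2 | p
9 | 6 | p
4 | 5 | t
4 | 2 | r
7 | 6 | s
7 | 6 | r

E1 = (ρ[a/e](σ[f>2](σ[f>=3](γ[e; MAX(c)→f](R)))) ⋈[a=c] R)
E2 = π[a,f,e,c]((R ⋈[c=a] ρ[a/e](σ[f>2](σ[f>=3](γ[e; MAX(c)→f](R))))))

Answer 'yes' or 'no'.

E1 per-node cardinality:
  R → 6
  γ[e; MAX(c)→f](R) → 4
  σ[f>=3](γ[e; MAX(c)→f](R)) → 4
  σ[f>2](σ[f>=3](γ[e; MAX(c)→f](R))) → 4
  ρ[a/e](σ[f>2](σ[f>=3](γ[e; MAX(c)→f](R)))) → 4
  R → 6
  (ρ[a/e](σ[f>2](σ[f>=3](γ[e; MAX(c)→f](R)))) ⋈[a=c] R) → 4
E2 per-node cardinality:
  R → 6
  R → 6
  γ[e; MAX(c)→f](R) → 4
  σ[f>=3](γ[e; MAX(c)→f](R)) → 4
  σ[f>2](σ[f>=3](γ[e; MAX(c)→f](R))) → 4
  ρ[a/e](σ[f>2](σ[f>=3](γ[e; MAX(c)→f](R)))) → 4
  (R ⋈[c=a] ρ[a/e](σ[f>2](σ[f>=3](γ[e; MAX(c)→f](R))))) → 4
  π[a,f,e,c]((R ⋈[c=a] ρ[a/e](σ[f>2](σ[f>=3](γ[e; MAX(c)→f](R)))))) → 4

E1 and E2 produce the same multiset:
a | f | e | c
7 | 7 | 2 | 7
7 | 7 | 6 | 7
7 | 7 | 7 | 7
7 | 7 | 9 | 7

yes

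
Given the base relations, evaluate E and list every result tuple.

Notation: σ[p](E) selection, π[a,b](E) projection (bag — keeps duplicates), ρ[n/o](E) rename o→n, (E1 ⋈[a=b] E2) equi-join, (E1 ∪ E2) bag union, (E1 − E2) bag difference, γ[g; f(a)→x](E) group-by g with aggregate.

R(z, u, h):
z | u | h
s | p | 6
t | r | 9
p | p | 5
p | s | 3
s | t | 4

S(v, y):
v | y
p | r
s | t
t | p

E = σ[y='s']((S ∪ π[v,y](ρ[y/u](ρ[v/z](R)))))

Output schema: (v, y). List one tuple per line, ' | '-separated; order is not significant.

Row counts bottom-up:
  S → 3
  R → 5
  ρ[v/z](R) → 5
  ρ[y/u](ρ[v/z](R)) → 5
  π[v,y](ρ[y/u](ρ[v/z](R))) → 5
  (S ∪ π[v,y](ρ[y/u](ρ[v/z](R)))) → 8
  σ[y='s']((S ∪ π[v,y](ρ[y/u](ρ[v/z](R))))) → 1

== RESULT ==
v | y
p | s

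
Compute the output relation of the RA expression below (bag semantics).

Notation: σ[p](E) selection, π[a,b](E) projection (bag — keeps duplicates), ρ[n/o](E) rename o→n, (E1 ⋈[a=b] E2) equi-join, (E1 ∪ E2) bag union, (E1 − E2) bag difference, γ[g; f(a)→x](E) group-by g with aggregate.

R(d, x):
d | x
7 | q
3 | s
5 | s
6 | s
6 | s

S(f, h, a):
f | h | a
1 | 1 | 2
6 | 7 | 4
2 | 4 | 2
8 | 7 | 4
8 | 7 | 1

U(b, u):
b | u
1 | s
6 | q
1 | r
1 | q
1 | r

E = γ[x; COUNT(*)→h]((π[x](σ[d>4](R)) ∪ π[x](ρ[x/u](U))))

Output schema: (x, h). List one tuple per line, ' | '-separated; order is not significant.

Subexpression sizes:
  R → 5
  σ[d>4](R) → 4
  π[x](σ[d>4](R)) → 4
  U → 5
  ρ[x/u](U) → 5
  π[x](ρ[x/u](U)) → 5
  (π[x](σ[d>4](R)) ∪ π[x](ρ[x/u](U))) → 9
  γ[x; COUNT(*)→h]((π[x](σ[d>4](R)) ∪ π[x](ρ[x/u](U)))) → 3

== RESULT ==
x | h
q | 3
r | 2
s | 4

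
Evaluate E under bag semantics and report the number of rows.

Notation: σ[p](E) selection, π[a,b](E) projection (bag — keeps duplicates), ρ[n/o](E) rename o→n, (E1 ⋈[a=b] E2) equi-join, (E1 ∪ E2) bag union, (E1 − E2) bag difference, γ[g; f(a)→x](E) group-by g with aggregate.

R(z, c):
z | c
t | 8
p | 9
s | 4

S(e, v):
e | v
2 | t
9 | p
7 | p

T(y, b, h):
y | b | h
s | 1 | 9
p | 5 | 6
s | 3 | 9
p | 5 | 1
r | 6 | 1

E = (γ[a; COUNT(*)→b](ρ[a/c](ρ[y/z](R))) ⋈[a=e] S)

Row counts bottom-up:
  R → 3
  ρ[y/z](R) → 3
  ρ[a/c](ρ[y/z](R)) → 3
  γ[a; COUNT(*)→b](ρ[a/c](ρ[y/z](R))) → 3
  S → 3
  (γ[a; COUNT(*)→b](ρ[a/c](ρ[y/z](R))) ⋈[a=e] S) → 1

|E| = 1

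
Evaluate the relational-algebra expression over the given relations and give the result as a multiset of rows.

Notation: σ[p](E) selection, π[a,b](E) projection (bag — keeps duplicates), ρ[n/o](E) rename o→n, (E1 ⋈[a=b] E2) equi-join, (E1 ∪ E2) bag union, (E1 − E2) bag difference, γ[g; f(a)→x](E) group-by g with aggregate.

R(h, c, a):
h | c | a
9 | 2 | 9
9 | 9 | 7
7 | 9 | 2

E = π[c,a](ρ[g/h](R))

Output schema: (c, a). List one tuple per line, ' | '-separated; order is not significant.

Per-node cardinality:
  R → 3
  ρ[g/h](R) → 3
  π[c,a](ρ[g/h](R)) → 3

== RESULT ==
c | a
2 | 9
9 | 2
9 | 7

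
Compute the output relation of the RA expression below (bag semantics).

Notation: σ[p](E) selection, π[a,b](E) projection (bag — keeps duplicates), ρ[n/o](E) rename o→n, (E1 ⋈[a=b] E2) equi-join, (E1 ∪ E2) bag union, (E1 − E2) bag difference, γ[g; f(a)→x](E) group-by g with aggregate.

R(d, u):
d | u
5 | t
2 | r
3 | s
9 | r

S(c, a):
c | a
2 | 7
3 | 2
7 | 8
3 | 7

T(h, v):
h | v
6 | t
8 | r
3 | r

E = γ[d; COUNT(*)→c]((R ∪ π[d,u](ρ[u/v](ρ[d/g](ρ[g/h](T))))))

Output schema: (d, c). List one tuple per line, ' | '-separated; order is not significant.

Subexpression sizes:
  R → 4
  T → 3
  ρ[g/h](T) → 3
  ρ[d/g](ρ[g/h](T)) → 3
  ρ[u/v](ρ[d/g](ρ[g/h](T))) → 3
  π[d,u](ρ[u/v](ρ[d/g](ρ[g/h](T)))) → 3
  (R ∪ π[d,u](ρ[u/v](ρ[d/g](ρ[g/h](T))))) → 7
  γ[d; COUNT(*)→c]((R ∪ π[d,u](ρ[u/v](ρ[d/g](ρ[g/h](T)))))) → 6

== RESULT ==
d | c
2 | 1
3 | 2
5 | 1
6 | 1
8 | 1
9 | 1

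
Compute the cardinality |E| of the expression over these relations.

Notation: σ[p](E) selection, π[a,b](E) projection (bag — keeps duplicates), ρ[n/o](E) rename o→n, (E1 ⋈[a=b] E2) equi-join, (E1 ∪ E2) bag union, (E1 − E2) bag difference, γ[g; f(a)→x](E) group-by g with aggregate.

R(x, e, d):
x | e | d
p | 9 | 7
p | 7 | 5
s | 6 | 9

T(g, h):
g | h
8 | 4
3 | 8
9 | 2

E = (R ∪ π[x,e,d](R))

Stepwise |·|:
  R → 3
  R → 3
  π[x,e,d](R) → 3
  (R ∪ π[x,e,d](R)) → 6

|E| = 6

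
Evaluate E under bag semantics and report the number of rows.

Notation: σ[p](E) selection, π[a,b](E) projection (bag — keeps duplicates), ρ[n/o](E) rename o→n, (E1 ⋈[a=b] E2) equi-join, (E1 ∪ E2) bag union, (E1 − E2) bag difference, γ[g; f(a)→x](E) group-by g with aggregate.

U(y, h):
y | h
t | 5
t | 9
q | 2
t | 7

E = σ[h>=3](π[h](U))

Per-node cardinality:
  U → 4
  π[h](U) → 4
  σ[h>=3](π[h](U)) → 3

|E| = 3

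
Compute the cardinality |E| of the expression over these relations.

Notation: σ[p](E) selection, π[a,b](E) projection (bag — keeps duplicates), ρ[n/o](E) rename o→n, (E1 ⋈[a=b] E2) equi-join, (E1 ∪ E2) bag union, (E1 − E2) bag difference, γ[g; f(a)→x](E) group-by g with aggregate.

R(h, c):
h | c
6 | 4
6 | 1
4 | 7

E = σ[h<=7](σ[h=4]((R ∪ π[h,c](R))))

Stepwise |·|:
  R → 3
  R → 3
  π[h,c](R) → 3
  (R ∪ π[h,c](R)) → 6
  σ[h=4]((R ∪ π[h,c](R))) → 2
  σ[h<=7](σ[h=4]((R ∪ π[h,c](R)))) → 2

|E| = 2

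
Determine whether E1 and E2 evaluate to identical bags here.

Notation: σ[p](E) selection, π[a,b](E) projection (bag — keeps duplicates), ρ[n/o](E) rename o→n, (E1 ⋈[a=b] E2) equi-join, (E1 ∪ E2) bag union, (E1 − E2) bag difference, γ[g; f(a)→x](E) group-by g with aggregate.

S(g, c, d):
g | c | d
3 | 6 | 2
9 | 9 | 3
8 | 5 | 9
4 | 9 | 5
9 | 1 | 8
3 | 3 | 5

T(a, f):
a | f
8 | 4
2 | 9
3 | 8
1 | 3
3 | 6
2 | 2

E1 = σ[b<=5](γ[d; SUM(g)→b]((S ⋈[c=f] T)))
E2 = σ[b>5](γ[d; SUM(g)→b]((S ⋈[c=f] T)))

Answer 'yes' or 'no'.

E1 per-node cardinality:
  S → 6
  T → 6
  (S ⋈[c=f] T) → 4
  γ[d; SUM(g)→b]((S ⋈[c=f] T)) → 3
  σ[b<=5](γ[d; SUM(g)→b]((S ⋈[c=f] T))) → 1
E2 per-node cardinality:
  S → 6
  T → 6
  (S ⋈[c=f] T) → 4
  γ[d; SUM(g)→b]((S ⋈[c=f] T)) → 3
  σ[b>5](γ[d; SUM(g)→b]((S ⋈[c=f] T))) → 2

E1 result:
d | b
2 | 3
E2 result:
d | b
3 | 9
5 | 7
Witness: (2, 3) appears 1× in E1 but 0× in E2.

no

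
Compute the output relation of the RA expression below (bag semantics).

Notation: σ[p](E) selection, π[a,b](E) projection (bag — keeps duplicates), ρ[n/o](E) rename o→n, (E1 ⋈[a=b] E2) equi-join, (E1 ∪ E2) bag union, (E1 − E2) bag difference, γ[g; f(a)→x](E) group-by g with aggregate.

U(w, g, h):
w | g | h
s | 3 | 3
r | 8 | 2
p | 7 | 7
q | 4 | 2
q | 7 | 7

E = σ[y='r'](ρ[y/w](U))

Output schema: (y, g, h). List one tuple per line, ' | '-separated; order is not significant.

Row counts bottom-up:
  U → 5
  ρ[y/w](U) → 5
  σ[y='r'](ρ[y/w](U)) → 1

== RESULT ==
y | g | h
r | 8 | 2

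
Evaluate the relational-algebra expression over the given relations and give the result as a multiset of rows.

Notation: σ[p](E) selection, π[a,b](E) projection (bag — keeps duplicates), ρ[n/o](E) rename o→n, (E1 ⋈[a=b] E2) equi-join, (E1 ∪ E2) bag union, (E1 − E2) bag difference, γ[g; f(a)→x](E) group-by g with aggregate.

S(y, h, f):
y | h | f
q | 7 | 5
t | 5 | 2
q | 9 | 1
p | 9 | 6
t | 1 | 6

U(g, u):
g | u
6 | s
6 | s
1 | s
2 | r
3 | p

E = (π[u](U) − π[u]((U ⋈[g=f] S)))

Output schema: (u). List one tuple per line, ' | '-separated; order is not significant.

Stepwise |·|:
  U → 5
  π[u](U) → 5
  U → 5
  S → 5
  (U ⋈[g=f] S) → 6
  π[u]((U ⋈[g=f] S)) → 6
  (π[u](U) − π[u]((U ⋈[g=f] S))) → 1

== RESULT ==
u
p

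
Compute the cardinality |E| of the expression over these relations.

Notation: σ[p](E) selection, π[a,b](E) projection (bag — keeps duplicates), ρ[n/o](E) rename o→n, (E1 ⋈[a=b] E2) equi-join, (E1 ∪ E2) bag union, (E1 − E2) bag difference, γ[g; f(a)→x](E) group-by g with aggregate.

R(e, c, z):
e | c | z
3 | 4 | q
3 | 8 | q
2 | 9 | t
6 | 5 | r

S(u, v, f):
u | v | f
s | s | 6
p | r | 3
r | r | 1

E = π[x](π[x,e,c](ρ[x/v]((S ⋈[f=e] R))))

Subexpression sizes:
  S → 3
  R → 4
  (S ⋈[f=e] R) → 3
  ρ[x/v]((S ⋈[f=e] R)) → 3
  π[x,e,c](ρ[x/v]((S ⋈[f=e] R))) → 3
  π[x](π[x,e,c](ρ[x/v]((S ⋈[f=e] R)))) → 3

|E| = 3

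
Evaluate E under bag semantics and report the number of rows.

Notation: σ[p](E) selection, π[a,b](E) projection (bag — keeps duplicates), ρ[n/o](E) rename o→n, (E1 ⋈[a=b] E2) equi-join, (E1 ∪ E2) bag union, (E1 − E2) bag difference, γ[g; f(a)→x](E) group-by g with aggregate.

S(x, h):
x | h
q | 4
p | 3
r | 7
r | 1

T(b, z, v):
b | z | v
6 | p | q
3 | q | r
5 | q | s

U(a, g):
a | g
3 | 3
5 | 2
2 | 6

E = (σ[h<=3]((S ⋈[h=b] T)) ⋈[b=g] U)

Subexpression sizes:
  S → 4
  T → 3
  (S ⋈[h=b] T) → 1
  σ[h<=3]((S ⋈[h=b] T)) → 1
  U → 3
  (σ[h<=3]((S ⋈[h=b] T)) ⋈[b=g] U) → 1

|E| = 1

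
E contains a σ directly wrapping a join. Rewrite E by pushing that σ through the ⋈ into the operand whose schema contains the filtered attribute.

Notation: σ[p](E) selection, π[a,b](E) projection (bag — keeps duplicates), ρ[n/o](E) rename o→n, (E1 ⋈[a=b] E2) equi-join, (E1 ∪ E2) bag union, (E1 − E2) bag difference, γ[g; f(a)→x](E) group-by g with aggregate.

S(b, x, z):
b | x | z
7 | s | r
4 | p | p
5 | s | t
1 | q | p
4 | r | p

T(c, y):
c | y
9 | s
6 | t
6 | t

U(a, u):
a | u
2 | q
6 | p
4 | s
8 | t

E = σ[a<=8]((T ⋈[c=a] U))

σ filters on a, owned by the right side.
E' = (T ⋈[c=a] σ[a<=8](U))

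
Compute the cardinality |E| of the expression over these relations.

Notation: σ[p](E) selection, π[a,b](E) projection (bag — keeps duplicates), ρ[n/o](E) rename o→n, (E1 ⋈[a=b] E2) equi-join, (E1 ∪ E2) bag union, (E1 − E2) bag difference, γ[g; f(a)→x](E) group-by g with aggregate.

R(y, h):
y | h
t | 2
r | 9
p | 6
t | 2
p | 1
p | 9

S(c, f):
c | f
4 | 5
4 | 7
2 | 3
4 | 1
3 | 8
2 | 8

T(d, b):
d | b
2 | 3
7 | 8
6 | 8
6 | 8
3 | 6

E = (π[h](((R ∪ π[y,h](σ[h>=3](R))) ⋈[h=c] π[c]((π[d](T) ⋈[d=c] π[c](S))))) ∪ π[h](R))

Row counts bottom-up:
  R → 6
  R → 6
  σ[h>=3](R) → 3
  π[y,h](σ[h>=3](R)) → 3
  (R ∪ π[y,h](σ[h>=3](R))) → 9
  T → 5
  π[d](T) → 5
  S → 6
  π[c](S) → 6
  (π[d](T) ⋈[d=c] π[c](S)) → 3
  π[c]((π[d](T) ⋈[d=c] π[c](S))) → 3
  ((R ∪ π[y,h](σ[h>=3](R))) ⋈[h=c] π[c]((π[d](T) ⋈[d=c] π[c](S)))) → 4
  π[h](((R ∪ π[y,h](σ[h>=3](R))) ⋈[h=c] π[c]((π[d](T) ⋈[d=c] π[c](S))))) → 4
  R → 6
  π[h](R) → 6
  (π[h](((R ∪ π[y,h](σ[h>=3](R))) ⋈[h=c] π[c]((π[d](T) ⋈[d=c] π[c](S))))) ∪ π[h](R)) → 10

|E| = 10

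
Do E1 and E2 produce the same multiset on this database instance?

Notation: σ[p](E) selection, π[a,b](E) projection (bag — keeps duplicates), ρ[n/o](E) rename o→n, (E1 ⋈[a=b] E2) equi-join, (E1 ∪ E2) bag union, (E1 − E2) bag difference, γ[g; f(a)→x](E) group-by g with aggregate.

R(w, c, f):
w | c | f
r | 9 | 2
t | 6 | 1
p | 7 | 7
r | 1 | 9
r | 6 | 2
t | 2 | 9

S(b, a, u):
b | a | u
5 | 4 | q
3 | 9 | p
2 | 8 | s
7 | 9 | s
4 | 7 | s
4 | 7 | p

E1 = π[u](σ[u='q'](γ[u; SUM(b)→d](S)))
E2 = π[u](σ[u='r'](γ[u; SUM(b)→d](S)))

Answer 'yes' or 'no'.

E1 per-node cardinality:
  S → 6
  γ[u; SUM(b)→d](S) → 3
  σ[u='q'](γ[u; SUM(b)→d](S)) → 1
  π[u](σ[u='q'](γ[u; SUM(b)→d](S))) → 1
E2 per-node cardinality:
  S → 6
  γ[u; SUM(b)→d](S) → 3
  σ[u='r'](γ[u; SUM(b)→d](S)) → 0
  π[u](σ[u='r'](γ[u; SUM(b)→d](S))) → 0

E1 result:
u
q
E2 result:
u
(0 rows)
Witness: ('q',) appears 1× in E1 but 0× in E2.

no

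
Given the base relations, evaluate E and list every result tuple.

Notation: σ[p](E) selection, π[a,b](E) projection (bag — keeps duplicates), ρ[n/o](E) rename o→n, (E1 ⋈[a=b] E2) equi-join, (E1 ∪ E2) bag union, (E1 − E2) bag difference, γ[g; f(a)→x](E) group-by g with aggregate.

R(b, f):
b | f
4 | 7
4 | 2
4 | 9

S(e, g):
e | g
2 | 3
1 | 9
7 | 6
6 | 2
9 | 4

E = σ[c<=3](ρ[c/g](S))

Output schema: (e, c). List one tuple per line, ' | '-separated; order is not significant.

Per-node cardinality:
  S → 5
  ρ[c/g](S) → 5
  σ[c<=3](ρ[c/g](S)) → 2

== RESULT ==
e | c
2 | 3
6 | 2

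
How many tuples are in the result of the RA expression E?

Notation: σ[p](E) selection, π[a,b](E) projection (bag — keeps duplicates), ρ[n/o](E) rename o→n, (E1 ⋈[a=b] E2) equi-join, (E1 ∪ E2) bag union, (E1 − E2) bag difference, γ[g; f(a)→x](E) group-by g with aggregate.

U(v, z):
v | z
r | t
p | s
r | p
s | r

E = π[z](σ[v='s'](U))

Per-node cardinality:
  U → 4
  σ[v='s'](U) → 1
  π[z](σ[v='s'](U)) → 1

|E| = 1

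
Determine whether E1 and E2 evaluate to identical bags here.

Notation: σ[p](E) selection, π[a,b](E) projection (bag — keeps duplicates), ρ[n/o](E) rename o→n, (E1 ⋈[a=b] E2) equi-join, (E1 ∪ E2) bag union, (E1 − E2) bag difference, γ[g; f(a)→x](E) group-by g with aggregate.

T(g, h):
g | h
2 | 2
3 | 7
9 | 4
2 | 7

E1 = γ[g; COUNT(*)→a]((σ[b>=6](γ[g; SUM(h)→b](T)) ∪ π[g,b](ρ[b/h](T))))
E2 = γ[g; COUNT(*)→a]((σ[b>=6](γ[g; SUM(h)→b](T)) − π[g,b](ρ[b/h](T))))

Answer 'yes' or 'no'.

E1 row counts bottom-up:
  T → 4
  γ[g; SUM(h)→b](T) → 3
  σ[b>=6](γ[g; SUM(h)→b](T)) → 2
  T → 4
  ρ[b/h](T) → 4
  π[g,b](ρ[b/h](T)) → 4
  (σ[b>=6](γ[g; SUM(h)→b](T)) ∪ π[g,b](ρ[b/h](T))) → 6
  γ[g; COUNT(*)→a]((σ[b>=6](γ[g; SUM(h)→b](T)) ∪ π[g,b](ρ[b/h](T)))) → 3
E2 row counts bottom-up:
  T → 4
  γ[g; SUM(h)→b](T) → 3
  σ[b>=6](γ[g; SUM(h)→b](T)) → 2
  T → 4
  ρ[b/h](T) → 4
  π[g,b](ρ[b/h](T)) → 4
  (σ[b>=6](γ[g; SUM(h)→b](T)) − π[g,b](ρ[b/h](T))) → 1
  γ[g; COUNT(*)→a]((σ[b>=6](γ[g; SUM(h)→b](T)) − π[g,b](ρ[b/h](T)))) → 1

E1 result:
g | a
2 | 3
3 | 2
9 | 1
E2 result:
g | a
2 | 1
Witness: (2, 3) appears 1× in E1 but 0× in E2.

no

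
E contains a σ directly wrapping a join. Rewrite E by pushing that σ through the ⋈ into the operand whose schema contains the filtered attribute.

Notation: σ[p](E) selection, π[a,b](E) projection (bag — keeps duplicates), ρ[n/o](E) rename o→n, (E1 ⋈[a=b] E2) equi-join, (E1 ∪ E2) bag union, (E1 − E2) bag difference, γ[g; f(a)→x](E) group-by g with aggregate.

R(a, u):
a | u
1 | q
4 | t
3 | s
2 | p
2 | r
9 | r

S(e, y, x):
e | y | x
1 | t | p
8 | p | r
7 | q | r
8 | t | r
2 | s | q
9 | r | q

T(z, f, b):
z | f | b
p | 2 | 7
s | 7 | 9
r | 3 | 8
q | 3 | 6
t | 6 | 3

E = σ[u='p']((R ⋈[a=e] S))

σ filters on u, owned by the left side.
E' = (σ[u='p'](R) ⋈[a=e] S)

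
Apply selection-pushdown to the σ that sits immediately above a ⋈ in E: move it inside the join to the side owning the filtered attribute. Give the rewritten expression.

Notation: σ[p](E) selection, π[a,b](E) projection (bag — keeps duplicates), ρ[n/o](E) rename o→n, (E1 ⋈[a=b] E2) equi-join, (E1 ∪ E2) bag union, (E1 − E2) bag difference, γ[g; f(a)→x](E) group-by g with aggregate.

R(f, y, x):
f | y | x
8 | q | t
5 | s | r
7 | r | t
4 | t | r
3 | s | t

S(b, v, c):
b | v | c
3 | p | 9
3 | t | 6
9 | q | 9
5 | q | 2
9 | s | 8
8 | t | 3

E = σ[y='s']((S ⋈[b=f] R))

σ filters on y, owned by the right side.
E' = (S ⋈[b=f] σ[y='s'](R))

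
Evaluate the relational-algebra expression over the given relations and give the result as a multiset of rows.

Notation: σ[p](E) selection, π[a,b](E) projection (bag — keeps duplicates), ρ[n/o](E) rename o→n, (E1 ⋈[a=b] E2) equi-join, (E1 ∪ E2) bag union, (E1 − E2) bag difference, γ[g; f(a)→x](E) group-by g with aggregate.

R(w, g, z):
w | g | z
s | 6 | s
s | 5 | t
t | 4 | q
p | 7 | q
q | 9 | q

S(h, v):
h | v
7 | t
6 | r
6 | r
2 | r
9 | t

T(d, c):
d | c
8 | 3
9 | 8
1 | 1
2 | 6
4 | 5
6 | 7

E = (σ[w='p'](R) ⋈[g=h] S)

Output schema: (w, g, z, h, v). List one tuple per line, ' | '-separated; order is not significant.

Subexpression sizes:
  R → 5
  σ[w='p'](R) → 1
  S → 5
  (σ[w='p'](R) ⋈[g=h] S) → 1

== RESULT ==
w | g | z | h | v
p | 7 | q | 7 | t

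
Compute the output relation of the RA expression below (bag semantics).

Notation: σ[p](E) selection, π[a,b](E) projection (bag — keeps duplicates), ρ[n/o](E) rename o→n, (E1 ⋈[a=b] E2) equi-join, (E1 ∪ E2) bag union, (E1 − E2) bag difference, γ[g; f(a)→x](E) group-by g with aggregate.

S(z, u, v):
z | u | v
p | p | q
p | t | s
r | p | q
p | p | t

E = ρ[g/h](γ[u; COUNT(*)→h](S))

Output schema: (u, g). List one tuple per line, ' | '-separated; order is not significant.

Stepwise |·|:
  S → 4
  γ[u; COUNT(*)→h](S) → 2
  ρ[g/h](γ[u; COUNT(*)→h](S)) → 2

== RESULT ==
u | g
p | 3
t | 1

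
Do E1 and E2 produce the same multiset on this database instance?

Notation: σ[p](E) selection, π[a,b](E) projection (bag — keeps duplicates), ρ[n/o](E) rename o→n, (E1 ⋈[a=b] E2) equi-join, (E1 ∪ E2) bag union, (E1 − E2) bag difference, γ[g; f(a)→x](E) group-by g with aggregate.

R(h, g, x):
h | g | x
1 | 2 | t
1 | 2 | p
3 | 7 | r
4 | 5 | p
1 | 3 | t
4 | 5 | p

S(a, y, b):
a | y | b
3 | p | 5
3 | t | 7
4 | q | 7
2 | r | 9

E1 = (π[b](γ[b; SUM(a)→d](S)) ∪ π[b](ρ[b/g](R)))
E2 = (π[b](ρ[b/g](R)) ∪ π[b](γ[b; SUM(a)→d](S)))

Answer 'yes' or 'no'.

E1 per-node cardinality:
  S → 4
  γ[b; SUM(a)→d](S) → 3
  π[b](γ[b; SUM(a)→d](S)) → 3
  R → 6
  ρ[b/g](R) → 6
  π[b](ρ[b/g](R)) → 6
  (π[b](γ[b; SUM(a)→d](S)) ∪ π[b](ρ[b/g](R))) → 9
E2 per-node cardinality:
  R → 6
  ρ[b/g](R) → 6
  π[b](ρ[b/g](R)) → 6
  S → 4
  γ[b; SUM(a)→d](S) → 3
  π[b](γ[b; SUM(a)→d](S)) → 3
  (π[b](ρ[b/g](R)) ∪ π[b](γ[b; SUM(a)→d](S))) → 9

E1 and E2 produce the same multiset:
b
2
2
3
5
5
5
7
7
9

yes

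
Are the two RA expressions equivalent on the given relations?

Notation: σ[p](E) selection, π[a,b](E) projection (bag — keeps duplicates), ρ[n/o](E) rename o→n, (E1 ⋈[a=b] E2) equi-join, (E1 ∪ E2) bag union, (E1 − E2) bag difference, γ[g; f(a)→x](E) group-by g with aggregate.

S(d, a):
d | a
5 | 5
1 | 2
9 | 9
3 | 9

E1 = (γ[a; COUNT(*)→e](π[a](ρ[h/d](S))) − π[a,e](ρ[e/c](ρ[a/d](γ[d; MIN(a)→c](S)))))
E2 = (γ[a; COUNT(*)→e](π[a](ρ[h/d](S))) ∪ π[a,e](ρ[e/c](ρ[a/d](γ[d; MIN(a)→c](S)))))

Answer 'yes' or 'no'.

E1 per-node cardinality:
  S → 4
  ρ[h/d](S) → 4
  π[a](ρ[h/d](S)) → 4
  γ[a; COUNT(*)→e](π[a](ρ[h/d](S))) → 3
  S → 4
  γ[d; MIN(a)→c](S) → 4
  ρ[a/d](γ[d; MIN(a)→c](S)) → 4
  ρ[e/c](ρ[a/d](γ[d; MIN(a)→c](S))) → 4
  π[a,e](ρ[e/c](ρ[a/d](γ[d; MIN(a)→c](S)))) → 4
  (γ[a; COUNT(*)→e](π[a](ρ[h/d](S))) − π[a,e](ρ[e/c](ρ[a/d](γ[d; MIN(a)→c](S))))) → 3
E2 per-node cardinality:
  S → 4
  ρ[h/d](S) → 4
  π[a](ρ[h/d](S)) → 4
  γ[a; COUNT(*)→e](π[a](ρ[h/d](S))) → 3
  S → 4
  γ[d; MIN(a)→c](S) → 4
  ρ[a/d](γ[d; MIN(a)→c](S)) → 4
  ρ[e/c](ρ[a/d](γ[d; MIN(a)→c](S))) → 4
  π[a,e](ρ[e/c](ρ[a/d](γ[d; MIN(a)→c](S)))) → 4
  (γ[a; COUNT(*)→e](π[a](ρ[h/d](S))) ∪ π[a,e](ρ[e/c](ρ[a/d](γ[d; MIN(a)→c](S))))) → 7

E1 result:
a | e
2 | 1
5 | 1
9 | 2
E2 result:
a | e
1 | 2
2 | 1
3 | 9
5 | 1
5 | 5
9 | 2
9 | 9
Witness: (1, 2) appears 0× in E1 but 1× in E2.

no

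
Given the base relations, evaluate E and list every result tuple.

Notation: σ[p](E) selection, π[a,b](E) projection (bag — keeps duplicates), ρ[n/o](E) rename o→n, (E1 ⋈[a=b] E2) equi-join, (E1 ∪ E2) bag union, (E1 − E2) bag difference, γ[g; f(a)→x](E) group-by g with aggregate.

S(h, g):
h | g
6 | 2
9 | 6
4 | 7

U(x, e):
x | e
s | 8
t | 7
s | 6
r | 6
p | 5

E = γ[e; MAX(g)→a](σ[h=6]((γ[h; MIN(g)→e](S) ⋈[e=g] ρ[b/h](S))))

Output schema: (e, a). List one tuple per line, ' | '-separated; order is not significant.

Row counts bottom-up:
  S → 3
  γ[h; MIN(g)→e](S) → 3
  S → 3
  ρ[b/h](S) → 3
  (γ[h; MIN(g)→e](S) ⋈[e=g] ρ[b/h](S)) → 3
  σ[h=6]((γ[h; MIN(g)→e](S) ⋈[e=g] ρ[b/h](S))) → 1
  γ[e; MAX(g)→a](σ[h=6]((γ[h; MIN(g)→e](S) ⋈[e=g] ρ[b/h](S)))) → 1

== RESULT ==
e | a
2 | 2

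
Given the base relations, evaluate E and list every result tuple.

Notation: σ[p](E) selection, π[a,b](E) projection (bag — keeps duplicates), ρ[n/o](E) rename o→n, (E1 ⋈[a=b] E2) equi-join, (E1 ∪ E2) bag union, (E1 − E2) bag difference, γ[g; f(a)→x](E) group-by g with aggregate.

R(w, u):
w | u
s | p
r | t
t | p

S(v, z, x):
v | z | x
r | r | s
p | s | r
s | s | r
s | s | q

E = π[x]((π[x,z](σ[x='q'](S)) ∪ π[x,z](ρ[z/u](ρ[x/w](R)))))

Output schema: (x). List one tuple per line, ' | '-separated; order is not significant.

Subexpression sizes:
  S → 4
  σ[x='q'](S) → 1
  π[x,z](σ[x='q'](S)) → 1
  R → 3
  ρ[x/w](R) → 3
  ρ[z/u](ρ[x/w](R)) → 3
  π[x,z](ρ[z/u](ρ[x/w](R))) → 3
  (π[x,z](σ[x='q'](S)) ∪ π[x,z](ρ[z/u](ρ[x/w](R)))) → 4
  π[x]((π[x,z](σ[x='q'](S)) ∪ π[x,z](ρ[z/u](ρ[x/w](R))))) → 4

== RESULT ==
x
q
r
s
t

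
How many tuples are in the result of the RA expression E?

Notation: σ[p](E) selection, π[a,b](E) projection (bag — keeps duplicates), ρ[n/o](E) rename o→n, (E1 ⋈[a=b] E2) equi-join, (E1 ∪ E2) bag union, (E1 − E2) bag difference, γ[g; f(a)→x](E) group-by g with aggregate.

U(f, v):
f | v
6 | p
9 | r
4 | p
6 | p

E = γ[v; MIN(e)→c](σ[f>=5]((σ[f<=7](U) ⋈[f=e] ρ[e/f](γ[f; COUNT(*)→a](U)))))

Per-node cardinality:
  U → 4
  σ[f<=7](U) → 3
  U → 4
  γ[f; COUNT(*)→a](U) → 3
  ρ[e/f](γ[f; COUNT(*)→a](U)) → 3
  (σ[f<=7](U) ⋈[f=e] ρ[e/f](γ[f; COUNT(*)→a](U))) → 3
  σ[f>=5]((σ[f<=7](U) ⋈[f=e] ρ[e/f](γ[f; COUNT(*)→a](U)))) → 2
  γ[v; MIN(e)→c](σ[f>=5]((σ[f<=7](U) ⋈[f=e] ρ[e/f](γ[f; COUNT(*)→a](U))))) → 1

|E| = 1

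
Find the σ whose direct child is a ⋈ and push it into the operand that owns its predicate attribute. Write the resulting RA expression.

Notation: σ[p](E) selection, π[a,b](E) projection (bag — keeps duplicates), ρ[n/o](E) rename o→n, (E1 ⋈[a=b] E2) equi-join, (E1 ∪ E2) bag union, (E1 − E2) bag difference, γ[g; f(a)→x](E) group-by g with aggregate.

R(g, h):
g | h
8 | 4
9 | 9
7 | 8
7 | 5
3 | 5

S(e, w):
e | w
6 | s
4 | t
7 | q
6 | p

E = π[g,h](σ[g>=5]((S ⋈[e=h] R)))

σ filters on g, owned by the right side.
E' = π[g,h]((S ⋈[e=h] σ[g>=5](R)))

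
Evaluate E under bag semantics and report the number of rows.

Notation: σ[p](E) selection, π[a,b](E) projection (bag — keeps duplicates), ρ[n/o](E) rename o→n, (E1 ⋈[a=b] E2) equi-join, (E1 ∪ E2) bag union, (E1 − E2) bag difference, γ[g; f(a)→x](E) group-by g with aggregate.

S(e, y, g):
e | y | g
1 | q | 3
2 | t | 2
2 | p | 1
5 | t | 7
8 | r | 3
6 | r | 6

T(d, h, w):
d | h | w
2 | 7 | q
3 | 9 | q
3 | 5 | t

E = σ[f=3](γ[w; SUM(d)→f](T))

Subexpression sizes:
  T → 3
  γ[w; SUM(d)→f](T) → 2
  σ[f=3](γ[w; SUM(d)→f](T)) → 1

|E| = 1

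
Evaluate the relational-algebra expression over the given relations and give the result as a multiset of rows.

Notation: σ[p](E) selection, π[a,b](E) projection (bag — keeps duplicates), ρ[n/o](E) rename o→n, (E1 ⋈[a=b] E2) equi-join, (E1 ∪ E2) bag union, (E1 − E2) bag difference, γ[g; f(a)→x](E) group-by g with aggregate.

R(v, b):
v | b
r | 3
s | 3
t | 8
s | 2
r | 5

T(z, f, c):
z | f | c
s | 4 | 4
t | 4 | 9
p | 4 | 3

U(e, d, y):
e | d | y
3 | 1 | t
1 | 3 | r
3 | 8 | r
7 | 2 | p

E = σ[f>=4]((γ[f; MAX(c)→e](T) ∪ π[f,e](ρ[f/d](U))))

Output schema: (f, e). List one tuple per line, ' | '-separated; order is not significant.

Row counts bottom-up:
  T → 3
  γ[f; MAX(c)→e](T) → 1
  U → 4
  ρ[f/d](U) → 4
  π[f,e](ρ[f/d](U)) → 4
  (γ[f; MAX(c)→e](T) ∪ π[f,e](ρ[f/d](U))) → 5
  σ[f>=4]((γ[f; MAX(c)→e](T) ∪ π[f,e](ρ[f/d](U)))) → 2

== RESULT ==
f | e
4 | 9
8 | 3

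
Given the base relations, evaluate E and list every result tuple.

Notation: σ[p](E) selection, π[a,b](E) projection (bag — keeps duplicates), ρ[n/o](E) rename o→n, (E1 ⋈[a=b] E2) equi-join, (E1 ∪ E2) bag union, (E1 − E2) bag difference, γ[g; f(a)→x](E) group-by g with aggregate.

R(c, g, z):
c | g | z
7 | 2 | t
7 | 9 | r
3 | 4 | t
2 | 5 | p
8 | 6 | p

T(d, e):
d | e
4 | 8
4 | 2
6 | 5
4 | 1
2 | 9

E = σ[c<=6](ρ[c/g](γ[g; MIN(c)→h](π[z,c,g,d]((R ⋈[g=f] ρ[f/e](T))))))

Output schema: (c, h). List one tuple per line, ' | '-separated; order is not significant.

Subexpression sizes:
  R → 5
  T → 5
  ρ[f/e](T) → 5
  (R ⋈[g=f] ρ[f/e](T)) → 3
  π[z,c,g,d]((R ⋈[g=f] ρ[f/e](T))) → 3
  γ[g; MIN(c)→h](π[z,c,g,d]((R ⋈[g=f] ρ[f/e](T)))) → 3
  ρ[c/g](γ[g; MIN(c)→h](π[z,c,g,d]((R ⋈[g=f] ρ[f/e](T))))) → 3
  σ[c<=6](ρ[c/g](γ[g; MIN(c)→h](π[z,c,g,d]((R ⋈[g=f] ρ[f/e](T)))))) → 2

== RESULT ==
c | h
2 | 7
5 | 2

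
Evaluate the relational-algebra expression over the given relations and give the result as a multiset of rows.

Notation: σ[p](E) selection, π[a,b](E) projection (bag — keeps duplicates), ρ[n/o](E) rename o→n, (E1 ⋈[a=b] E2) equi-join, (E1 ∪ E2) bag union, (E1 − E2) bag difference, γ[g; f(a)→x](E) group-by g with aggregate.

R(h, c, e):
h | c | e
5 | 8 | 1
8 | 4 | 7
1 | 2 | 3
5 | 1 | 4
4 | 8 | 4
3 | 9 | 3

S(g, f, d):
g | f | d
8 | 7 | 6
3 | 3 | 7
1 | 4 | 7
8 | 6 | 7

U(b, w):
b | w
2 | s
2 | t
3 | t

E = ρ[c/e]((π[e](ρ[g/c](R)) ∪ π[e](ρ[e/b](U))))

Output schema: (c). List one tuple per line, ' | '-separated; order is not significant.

Per-node cardinality:
  R → 6
  ρ[g/c](R) → 6
  π[e](ρ[g/c](R)) → 6
  U → 3
  ρ[e/b](U) → 3
  π[e](ρ[e/b](U)) → 3
  (π[e](ρ[g/c](R)) ∪ π[e](ρ[e/b](U))) → 9
  ρ[c/e]((π[e](ρ[g/c](R)) ∪ π[e](ρ[e/b](U)))) → 9

== RESULT ==
c
1
2
2
3
3
3
4
4
7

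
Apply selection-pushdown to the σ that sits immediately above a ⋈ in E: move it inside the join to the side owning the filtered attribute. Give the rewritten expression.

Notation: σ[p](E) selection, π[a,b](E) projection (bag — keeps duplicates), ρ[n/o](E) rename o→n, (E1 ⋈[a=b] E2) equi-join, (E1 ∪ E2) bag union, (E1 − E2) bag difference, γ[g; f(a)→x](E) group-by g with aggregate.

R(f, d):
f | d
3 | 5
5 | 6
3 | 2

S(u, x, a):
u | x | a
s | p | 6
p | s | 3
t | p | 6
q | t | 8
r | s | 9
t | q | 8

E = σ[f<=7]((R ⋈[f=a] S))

σ filters on f, owned by the left side.
E' = (σ[f<=7](R) ⋈[f=a] S)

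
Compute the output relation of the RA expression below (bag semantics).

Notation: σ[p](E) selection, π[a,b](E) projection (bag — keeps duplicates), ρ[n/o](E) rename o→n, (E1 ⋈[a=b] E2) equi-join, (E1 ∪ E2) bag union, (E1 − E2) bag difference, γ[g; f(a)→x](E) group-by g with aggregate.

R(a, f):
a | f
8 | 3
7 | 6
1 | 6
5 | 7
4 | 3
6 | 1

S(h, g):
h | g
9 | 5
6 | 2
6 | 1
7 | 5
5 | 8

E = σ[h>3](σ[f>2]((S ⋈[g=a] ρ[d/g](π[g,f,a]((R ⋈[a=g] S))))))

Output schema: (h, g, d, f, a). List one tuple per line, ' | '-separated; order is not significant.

Per-node cardinality:
  S → 5
  R → 6
  S → 5
  (R ⋈[a=g] S) → 4
  π[g,f,a]((R ⋈[a=g] S)) → 4
  ρ[d/g](π[g,f,a]((R ⋈[a=g] S))) → 4
  (S ⋈[g=a] ρ[d/g](π[g,f,a]((R ⋈[a=g] S)))) → 6
  σ[f>2]((S ⋈[g=a] ρ[d/g](π[g,f,a]((R ⋈[a=g] S))))) → 6
  σ[h>3](σ[f>2]((S ⋈[g=a] ρ[d/g](π[g,f,a]((R ⋈[a=g] S)))))) → 6

== RESULT ==
h | g | d | f | a
5 | 8 | 8 | 3 | 8
6 | 1 | 1 | 6 | 1
7 | 5 | 5 | 7 | 5
7 | 5 | 5 | 7 | 5
9 | 5 | 5 | 7 | 5
9 | 5 | 5 | 7 | 5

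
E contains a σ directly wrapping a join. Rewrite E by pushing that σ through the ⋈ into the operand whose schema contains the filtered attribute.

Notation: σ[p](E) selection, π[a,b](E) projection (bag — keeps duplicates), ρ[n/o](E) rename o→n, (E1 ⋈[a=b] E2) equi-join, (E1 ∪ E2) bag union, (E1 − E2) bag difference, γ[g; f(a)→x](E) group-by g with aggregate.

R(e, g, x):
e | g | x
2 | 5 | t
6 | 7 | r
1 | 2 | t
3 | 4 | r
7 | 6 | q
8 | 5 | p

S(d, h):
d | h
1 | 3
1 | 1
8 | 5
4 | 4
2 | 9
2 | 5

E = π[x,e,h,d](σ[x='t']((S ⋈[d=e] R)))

σ filters on x, owned by the right side.
E' = π[x,e,h,d]((S ⋈[d=e] σ[x='t'](R)))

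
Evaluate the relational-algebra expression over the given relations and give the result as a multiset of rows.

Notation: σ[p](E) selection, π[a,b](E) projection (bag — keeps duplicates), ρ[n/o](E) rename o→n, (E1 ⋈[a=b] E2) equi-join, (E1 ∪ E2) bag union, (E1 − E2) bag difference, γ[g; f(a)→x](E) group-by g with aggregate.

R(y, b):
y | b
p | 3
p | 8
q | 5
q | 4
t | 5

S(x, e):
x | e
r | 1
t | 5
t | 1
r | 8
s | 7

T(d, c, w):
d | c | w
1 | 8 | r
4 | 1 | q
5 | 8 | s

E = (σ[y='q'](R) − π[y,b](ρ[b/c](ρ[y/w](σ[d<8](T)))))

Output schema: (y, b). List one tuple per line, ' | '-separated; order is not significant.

Stepwise |·|:
  R → 5
  σ[y='q'](R) → 2
  T → 3
  σ[d<8](T) → 3
  ρ[y/w](σ[d<8](T)) → 3
  ρ[b/c](ρ[y/w](σ[d<8](T))) → 3
  π[y,b](ρ[b/c](ρ[y/w](σ[d<8](T)))) → 3
  (σ[y='q'](R) − π[y,b](ρ[b/c](ρ[y/w](σ[d<8](T))))) → 2

== RESULT ==
y | b
q | 4
q | 5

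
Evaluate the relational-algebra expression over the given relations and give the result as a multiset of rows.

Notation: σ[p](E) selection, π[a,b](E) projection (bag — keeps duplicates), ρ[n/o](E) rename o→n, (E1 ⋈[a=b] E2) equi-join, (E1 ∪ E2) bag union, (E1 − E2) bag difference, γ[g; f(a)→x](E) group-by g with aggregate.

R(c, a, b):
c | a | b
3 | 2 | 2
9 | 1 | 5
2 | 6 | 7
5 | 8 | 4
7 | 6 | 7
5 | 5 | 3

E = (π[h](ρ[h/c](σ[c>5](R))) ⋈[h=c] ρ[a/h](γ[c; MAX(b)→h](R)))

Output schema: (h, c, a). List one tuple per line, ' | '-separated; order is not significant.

Subexpression sizes:
  R → 6
  σ[c>5](R) → 2
  ρ[h/c](σ[c>5](R)) → 2
  π[h](ρ[h/c](σ[c>5](R))) → 2
  R → 6
  γ[c; MAX(b)→h](R) → 5
  ρ[a/h](γ[c; MAX(b)→h](R)) → 5
  (π[h](ρ[h/c](σ[c>5](R))) ⋈[h=c] ρ[a/h](γ[c; MAX(b)→h](R))) → 2

== RESULT ==
h | c | a
7 | 7 | 7
9 | 9 | 5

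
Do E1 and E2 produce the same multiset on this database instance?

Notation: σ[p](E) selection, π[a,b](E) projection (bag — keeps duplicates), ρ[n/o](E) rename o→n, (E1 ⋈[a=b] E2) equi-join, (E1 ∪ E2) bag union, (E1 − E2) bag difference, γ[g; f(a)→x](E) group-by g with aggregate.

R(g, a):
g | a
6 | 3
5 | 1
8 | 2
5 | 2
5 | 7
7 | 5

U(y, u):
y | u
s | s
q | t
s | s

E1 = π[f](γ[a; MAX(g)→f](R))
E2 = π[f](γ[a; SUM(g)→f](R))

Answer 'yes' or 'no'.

E1 stepwise |·|:
  R → 6
  γ[a; MAX(g)→f](R) → 5
  π[f](γ[a; MAX(g)→f](R)) → 5
E2 stepwise |·|:
  R → 6
  γ[a; SUM(g)→f](R) → 5
  π[f](γ[a; SUM(g)→f](R)) → 5

E1 result:
f
5
5
6
7
8
E2 result:
f
5
5
6
7
13
Witness: (8,) appears 1× in E1 but 0× in E2.

no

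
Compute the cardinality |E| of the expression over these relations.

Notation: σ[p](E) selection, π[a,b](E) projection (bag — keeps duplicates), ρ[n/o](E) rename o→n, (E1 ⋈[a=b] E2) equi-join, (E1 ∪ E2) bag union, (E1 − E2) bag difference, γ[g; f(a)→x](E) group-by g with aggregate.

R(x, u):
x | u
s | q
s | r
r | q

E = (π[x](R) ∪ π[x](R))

Stepwise |·|:
  R → 3
  π[x](R) → 3
  R → 3
  π[x](R) → 3
  (π[x](R) ∪ π[x](R)) → 6

|E| = 6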